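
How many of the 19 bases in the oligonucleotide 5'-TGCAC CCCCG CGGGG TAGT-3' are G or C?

14

A=2, G=7, C=7, T=3
Total G or C: 7 + 7 = 14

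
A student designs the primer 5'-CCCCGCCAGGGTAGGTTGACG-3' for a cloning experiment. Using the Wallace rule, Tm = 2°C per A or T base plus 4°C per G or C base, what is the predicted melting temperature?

72°C

Counting bases: C=7, A=3, G=8, T=3
So N_AT = 6 and N_GC = 15.
Tm = 2×6 + 4×15 = 72°C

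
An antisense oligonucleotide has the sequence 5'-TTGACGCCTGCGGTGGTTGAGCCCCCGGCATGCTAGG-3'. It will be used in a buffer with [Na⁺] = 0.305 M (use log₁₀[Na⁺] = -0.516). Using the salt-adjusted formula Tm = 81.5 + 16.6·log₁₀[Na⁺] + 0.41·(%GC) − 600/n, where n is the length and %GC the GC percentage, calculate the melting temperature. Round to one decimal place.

Length n = 37. Counting bases: T=8, A=4, G=14, C=11
G+C = 25, so %GC = 25/37 × 100 = 67.568%
Salt term: 16.6 × (-0.516) = -8.566
GC term: 0.41 × 67.568 = 27.703; length term: −600/37 = −16.216
Tm = 81.5 + (-8.566) + 27.703 − 16.216 = 84.421 → 84.4°C

84.4°C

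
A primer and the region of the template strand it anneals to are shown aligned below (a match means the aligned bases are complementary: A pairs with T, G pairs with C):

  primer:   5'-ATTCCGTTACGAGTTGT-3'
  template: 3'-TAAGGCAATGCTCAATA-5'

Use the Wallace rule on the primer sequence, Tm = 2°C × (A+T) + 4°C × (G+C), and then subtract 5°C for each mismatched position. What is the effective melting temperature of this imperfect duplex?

43°C

Primer base counts: A=3, T=7, G=4, C=3 → A+T=10, G+C=7
Perfect-match Tm = 2(10) + 4(7) = 20 + 28 = 48°C
Mismatches (positions where the bases are not complementary): 1 (at position 16)
Effective Tm = 48 − 1×5 = 48 − 5 = 43°C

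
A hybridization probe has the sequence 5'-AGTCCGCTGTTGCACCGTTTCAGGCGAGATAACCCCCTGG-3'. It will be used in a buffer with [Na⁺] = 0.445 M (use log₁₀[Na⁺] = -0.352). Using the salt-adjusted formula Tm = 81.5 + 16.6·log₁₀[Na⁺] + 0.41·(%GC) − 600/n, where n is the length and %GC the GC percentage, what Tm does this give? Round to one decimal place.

Length n = 40. Counting bases: A=7, G=11, C=13, T=9
G+C = 24, so %GC = 24/40 × 100 = 60%
Salt term: 16.6 × (-0.352) = -5.843
GC term: 0.41 × 60 = 24.6; length term: −600/40 = −15
Tm = 81.5 + (-5.843) + 24.6 − 15 = 85.257 → 85.3°C

85.3°C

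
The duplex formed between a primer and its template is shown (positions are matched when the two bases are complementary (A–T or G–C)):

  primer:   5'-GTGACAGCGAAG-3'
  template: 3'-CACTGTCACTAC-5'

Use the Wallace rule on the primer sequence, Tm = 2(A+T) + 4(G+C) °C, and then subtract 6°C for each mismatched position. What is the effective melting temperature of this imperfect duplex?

26°C

Primer base counts: A=4, T=1, G=5, C=2 → A+T=5, G+C=7
Perfect-match Tm = 2(5) + 4(7) = 10 + 28 = 38°C
Mismatches (positions where the bases are not complementary): 2 (at positions 8, 11)
Effective Tm = 38 − 2×6 = 38 − 12 = 26°C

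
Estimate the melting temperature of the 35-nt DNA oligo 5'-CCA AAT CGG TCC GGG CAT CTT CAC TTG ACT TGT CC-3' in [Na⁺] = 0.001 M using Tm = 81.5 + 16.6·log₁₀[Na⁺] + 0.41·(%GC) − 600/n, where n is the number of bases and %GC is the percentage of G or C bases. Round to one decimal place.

36.8°C

Length n = 35. Base counts: C=12, A=6, T=10, G=7
G+C = 19, so %GC = 19/35 × 100 = 54.286%
Salt term: 16.6 × (-3) = -49.8
GC term: 0.41 × 54.286 = 22.257; length term: −600/35 = −17.143
Tm = 81.5 + (-49.8) + 22.257 − 17.143 = 36.814 → 36.8°C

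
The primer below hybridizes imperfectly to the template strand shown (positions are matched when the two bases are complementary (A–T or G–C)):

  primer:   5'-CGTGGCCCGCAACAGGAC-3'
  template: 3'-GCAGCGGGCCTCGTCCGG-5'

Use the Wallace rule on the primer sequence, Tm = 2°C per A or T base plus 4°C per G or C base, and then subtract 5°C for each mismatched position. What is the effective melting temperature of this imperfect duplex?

42°C

Primer base counts: A=4, T=1, G=6, C=7 → A+T=5, G+C=13
Perfect-match Tm = 2(5) + 4(13) = 10 + 52 = 62°C
Mismatches (positions where the bases are not complementary): 4 (at positions 4, 10, 12, 17)
Effective Tm = 62 − 4×5 = 62 − 20 = 42°C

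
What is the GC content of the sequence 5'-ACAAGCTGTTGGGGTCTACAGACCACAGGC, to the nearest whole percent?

57%

Scanning the sequence gives C=8, T=5, G=9, A=8.
G+C = 9 + 8 = 17 out of 30 bases
%GC = 17/30 × 100 = 56.67% ≈ 57%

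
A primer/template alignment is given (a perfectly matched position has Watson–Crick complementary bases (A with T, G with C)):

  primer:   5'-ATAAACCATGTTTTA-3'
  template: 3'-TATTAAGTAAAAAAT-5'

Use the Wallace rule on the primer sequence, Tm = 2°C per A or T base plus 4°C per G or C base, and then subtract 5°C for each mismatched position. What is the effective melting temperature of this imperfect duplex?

Primer base counts: A=6, T=6, G=1, C=2 → A+T=12, G+C=3
Perfect-match Tm = 2(12) + 4(3) = 24 + 12 = 36°C
Mismatches (positions where the bases are not complementary): 3 (at positions 5, 6, 10)
Effective Tm = 36 − 3×5 = 36 − 15 = 21°C

21°C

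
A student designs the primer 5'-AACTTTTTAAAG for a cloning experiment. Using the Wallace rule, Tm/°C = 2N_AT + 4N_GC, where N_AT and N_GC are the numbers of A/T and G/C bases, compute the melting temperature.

28°C

A=5, G=1, C=1, T=5
AT pairs contribute 10, GC pairs contribute 2.
Tm = 2(10) + 4(2) = 20 + 8 = 28°C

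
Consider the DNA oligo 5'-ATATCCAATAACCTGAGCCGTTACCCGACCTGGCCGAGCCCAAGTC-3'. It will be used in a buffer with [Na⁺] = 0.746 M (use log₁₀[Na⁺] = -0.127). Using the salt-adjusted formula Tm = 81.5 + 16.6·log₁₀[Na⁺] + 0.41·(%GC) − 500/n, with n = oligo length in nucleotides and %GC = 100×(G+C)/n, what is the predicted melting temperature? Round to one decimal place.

Length n = 46. C=17, T=8, A=12, G=9
G+C = 26, so %GC = 26/46 × 100 = 56.522%
Salt term: 16.6 × (-0.127) = -2.108
GC term: 0.41 × 56.522 = 23.174; length term: −500/46 = −10.87
Tm = 81.5 + (-2.108) + 23.174 − 10.87 = 91.696 → 91.7°C

91.7°C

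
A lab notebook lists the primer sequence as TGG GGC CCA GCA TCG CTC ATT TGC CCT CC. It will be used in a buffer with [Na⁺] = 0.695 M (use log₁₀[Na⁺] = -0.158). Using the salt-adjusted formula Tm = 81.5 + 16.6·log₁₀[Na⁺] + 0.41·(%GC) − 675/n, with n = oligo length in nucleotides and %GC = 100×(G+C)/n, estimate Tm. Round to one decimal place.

82.5°C

Length n = 29. Base counts: C=12, T=7, G=7, A=3
G+C = 19, so %GC = 19/29 × 100 = 65.517%
Salt term: 16.6 × (-0.158) = -2.623
GC term: 0.41 × 65.517 = 26.862; length term: −675/29 = −23.276
Tm = 81.5 + (-2.623) + 26.862 − 23.276 = 82.463 → 82.5°C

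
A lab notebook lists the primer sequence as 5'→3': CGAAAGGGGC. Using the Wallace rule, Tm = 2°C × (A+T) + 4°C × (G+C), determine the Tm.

Scanning the sequence gives C=2, T=0, G=5, A=3.
AT pairs contribute 3, GC pairs contribute 7.
Tm = 2×3 + 4×7 = 34°C

34°C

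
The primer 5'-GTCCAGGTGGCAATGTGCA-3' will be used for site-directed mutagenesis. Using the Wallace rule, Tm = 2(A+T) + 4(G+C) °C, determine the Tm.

C=4, T=4, G=7, A=4
So N_AT = 8 and N_GC = 11.
Tm = 2×8 + 4×11 = 60°C

60°C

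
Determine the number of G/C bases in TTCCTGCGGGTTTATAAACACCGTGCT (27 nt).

Scanning the sequence gives T=9, C=7, A=5, G=6.
G+C = 6 + 7 = 13

13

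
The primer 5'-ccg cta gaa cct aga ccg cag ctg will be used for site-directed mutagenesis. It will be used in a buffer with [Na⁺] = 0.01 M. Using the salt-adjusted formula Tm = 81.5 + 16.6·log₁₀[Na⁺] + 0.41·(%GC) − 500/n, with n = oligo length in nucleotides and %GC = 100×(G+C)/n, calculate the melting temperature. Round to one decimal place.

Length n = 24. T=3, A=6, C=9, G=6
G+C = 15, so %GC = 15/24 × 100 = 62.5%
Salt term: 16.6 × (-2) = -33.2
GC term: 0.41 × 62.5 = 25.625; length term: −500/24 = −20.833
Tm = 81.5 + (-33.2) + 25.625 − 20.833 = 53.092 → 53.1°C

53.1°C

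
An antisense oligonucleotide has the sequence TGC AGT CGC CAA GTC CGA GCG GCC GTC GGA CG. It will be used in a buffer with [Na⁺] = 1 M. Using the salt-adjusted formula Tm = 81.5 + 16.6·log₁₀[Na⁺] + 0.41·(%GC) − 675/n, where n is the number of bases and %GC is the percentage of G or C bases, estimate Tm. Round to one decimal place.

89.9°C

Length n = 32. Counting bases: T=4, A=5, C=11, G=12
G+C = 23, so %GC = 23/32 × 100 = 71.875%
Salt term: 16.6 × (0) = 0
GC term: 0.41 × 71.875 = 29.469; length term: −675/32 = −21.094
Tm = 81.5 + (0) + 29.469 − 21.094 = 89.875 → 89.9°C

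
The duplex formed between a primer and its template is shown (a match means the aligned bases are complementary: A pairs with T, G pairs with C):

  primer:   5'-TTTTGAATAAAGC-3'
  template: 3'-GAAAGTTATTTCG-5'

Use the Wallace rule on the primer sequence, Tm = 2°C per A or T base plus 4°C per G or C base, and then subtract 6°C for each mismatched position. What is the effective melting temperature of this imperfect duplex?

20°C

Primer base counts: A=5, T=5, G=2, C=1 → A+T=10, G+C=3
Perfect-match Tm = 2(10) + 4(3) = 20 + 12 = 32°C
Mismatches (positions where the bases are not complementary): 2 (at positions 1, 5)
Effective Tm = 32 − 2×6 = 32 − 12 = 20°C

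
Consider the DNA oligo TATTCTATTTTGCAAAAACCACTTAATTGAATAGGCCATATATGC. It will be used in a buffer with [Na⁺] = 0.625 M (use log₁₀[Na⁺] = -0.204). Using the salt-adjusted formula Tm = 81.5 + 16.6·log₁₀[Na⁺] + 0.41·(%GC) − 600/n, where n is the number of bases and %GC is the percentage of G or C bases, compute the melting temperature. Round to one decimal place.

Length n = 45. C=8, T=16, A=16, G=5
G+C = 13, so %GC = 13/45 × 100 = 28.889%
Salt term: 16.6 × (-0.204) = -3.386
GC term: 0.41 × 28.889 = 11.844; length term: −600/45 = −13.333
Tm = 81.5 + (-3.386) + 11.844 − 13.333 = 76.625 → 76.6°C

76.6°C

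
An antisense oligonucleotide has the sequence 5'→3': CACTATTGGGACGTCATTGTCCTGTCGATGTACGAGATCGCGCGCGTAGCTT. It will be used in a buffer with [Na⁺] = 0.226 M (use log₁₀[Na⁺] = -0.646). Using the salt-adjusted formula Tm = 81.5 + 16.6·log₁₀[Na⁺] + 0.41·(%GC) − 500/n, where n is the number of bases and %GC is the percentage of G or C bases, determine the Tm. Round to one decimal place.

83.2°C

Length n = 52. Scanning the sequence gives C=13, G=15, T=15, A=9.
G+C = 28, so %GC = 28/52 × 100 = 53.846%
Salt term: 16.6 × (-0.646) = -10.724
GC term: 0.41 × 53.846 = 22.077; length term: −500/52 = −9.615
Tm = 81.5 + (-10.724) + 22.077 − 9.615 = 83.238 → 83.2°C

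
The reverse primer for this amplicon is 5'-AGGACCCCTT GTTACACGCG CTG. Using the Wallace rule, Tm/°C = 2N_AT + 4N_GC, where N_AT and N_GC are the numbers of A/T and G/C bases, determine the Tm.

74°C

C=8, A=4, G=6, T=5
AT pairs contribute 9, GC pairs contribute 14.
Tm = 2(9) + 4(14) = 18 + 56 = 74°C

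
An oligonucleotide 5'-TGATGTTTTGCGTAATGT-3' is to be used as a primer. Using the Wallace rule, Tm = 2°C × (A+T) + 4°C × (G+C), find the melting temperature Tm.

Base counts: C=1, G=5, A=3, T=9
So N_AT = 12 and N_GC = 6.
Tm = 4·6 + 2·12 = 24 + 24 = 48°C

48°C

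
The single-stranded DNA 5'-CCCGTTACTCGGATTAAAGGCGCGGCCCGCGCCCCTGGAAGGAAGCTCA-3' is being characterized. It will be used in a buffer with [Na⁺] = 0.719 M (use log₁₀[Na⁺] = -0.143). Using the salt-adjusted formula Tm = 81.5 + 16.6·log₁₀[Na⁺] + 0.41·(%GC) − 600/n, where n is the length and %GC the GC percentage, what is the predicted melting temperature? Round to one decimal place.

Length n = 49. Base counts: A=10, G=15, T=7, C=17
G+C = 32, so %GC = 32/49 × 100 = 65.306%
Salt term: 16.6 × (-0.143) = -2.374
GC term: 0.41 × 65.306 = 26.775; length term: −600/49 = −12.245
Tm = 81.5 + (-2.374) + 26.775 − 12.245 = 93.656 → 93.7°C

93.7°C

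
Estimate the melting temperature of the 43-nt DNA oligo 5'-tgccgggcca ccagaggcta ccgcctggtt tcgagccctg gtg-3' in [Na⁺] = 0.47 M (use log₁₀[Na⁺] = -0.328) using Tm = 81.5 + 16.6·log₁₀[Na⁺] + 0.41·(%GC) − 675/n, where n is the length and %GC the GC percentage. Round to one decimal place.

89.0°C

Length n = 43. Counting bases: G=15, T=8, C=15, A=5
G+C = 30, so %GC = 30/43 × 100 = 69.767%
Salt term: 16.6 × (-0.328) = -5.445
GC term: 0.41 × 69.767 = 28.604; length term: −675/43 = −15.698
Tm = 81.5 + (-5.445) + 28.604 − 15.698 = 88.961 → 89.0°C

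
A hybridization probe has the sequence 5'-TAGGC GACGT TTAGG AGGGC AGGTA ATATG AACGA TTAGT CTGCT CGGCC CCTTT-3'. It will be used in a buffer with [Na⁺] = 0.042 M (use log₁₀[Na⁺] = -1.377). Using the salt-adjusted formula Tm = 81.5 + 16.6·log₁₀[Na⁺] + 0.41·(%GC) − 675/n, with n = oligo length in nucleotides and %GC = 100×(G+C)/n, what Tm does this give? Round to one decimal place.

67.2°C

Length n = 55. Base counts: T=15, C=11, A=12, G=17
G+C = 28, so %GC = 28/55 × 100 = 50.909%
Salt term: 16.6 × (-1.377) = -22.858
GC term: 0.41 × 50.909 = 20.873; length term: −675/55 = −12.273
Tm = 81.5 + (-22.858) + 20.873 − 12.273 = 67.242 → 67.2°C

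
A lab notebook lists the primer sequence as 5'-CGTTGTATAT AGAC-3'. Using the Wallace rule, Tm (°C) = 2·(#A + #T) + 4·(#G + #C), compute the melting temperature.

Counting bases: T=5, G=3, C=2, A=4
AT pairs contribute 9, GC pairs contribute 5.
Tm = 2(9) + 4(5) = 18 + 20 = 38°C

38°C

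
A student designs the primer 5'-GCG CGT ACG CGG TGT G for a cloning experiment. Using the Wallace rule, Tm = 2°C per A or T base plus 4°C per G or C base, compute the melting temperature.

Base counts: T=3, C=4, G=8, A=1
So N_AT = 4 and N_GC = 12.
Tm = 2(4) + 4(12) = 8 + 48 = 56°C

56°C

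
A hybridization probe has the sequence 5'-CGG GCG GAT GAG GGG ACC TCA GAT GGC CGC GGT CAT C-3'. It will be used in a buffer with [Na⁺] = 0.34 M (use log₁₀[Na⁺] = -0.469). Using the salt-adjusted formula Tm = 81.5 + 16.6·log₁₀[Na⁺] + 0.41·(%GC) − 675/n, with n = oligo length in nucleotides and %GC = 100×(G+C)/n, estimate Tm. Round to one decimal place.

Length n = 37. Scanning the sequence gives G=16, A=6, C=10, T=5.
G+C = 26, so %GC = 26/37 × 100 = 70.27%
Salt term: 16.6 × (-0.469) = -7.785
GC term: 0.41 × 70.27 = 28.811; length term: −675/37 = −18.243
Tm = 81.5 + (-7.785) + 28.811 − 18.243 = 84.283 → 84.3°C

84.3°C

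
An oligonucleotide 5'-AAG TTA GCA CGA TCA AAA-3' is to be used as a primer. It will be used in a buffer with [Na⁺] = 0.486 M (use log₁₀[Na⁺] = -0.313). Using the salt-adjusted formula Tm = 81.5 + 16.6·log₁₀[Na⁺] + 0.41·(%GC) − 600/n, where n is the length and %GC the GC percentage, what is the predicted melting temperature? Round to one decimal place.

Length n = 18. G=3, T=3, C=3, A=9
G+C = 6, so %GC = 6/18 × 100 = 33.333%
Salt term: 16.6 × (-0.313) = -5.196
GC term: 0.41 × 33.333 = 13.667; length term: −600/18 = −33.333
Tm = 81.5 + (-5.196) + 13.667 − 33.333 = 56.638 → 56.6°C

56.6°C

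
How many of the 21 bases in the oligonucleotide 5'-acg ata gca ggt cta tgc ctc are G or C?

11

Counting bases: A=5, G=5, T=5, C=6
Total G or C: 5 + 6 = 11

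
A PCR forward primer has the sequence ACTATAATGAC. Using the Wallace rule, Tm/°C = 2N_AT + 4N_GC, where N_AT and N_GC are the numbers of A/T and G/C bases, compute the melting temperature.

28°C

Counting bases: A=5, T=3, C=2, G=1
So N_AT = 8 and N_GC = 3.
Tm = 4·3 + 2·8 = 12 + 16 = 28°C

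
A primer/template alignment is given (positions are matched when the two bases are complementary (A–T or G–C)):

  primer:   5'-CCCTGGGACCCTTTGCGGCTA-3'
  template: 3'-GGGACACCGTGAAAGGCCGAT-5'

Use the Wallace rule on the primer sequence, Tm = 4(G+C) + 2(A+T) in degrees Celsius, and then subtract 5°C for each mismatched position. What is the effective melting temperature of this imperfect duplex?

50°C

Primer base counts: A=2, T=5, G=6, C=8 → A+T=7, G+C=14
Perfect-match Tm = 2(7) + 4(14) = 14 + 56 = 70°C
Mismatches (positions where the bases are not complementary): 4 (at positions 6, 8, 10, 15)
Effective Tm = 70 − 4×5 = 70 − 20 = 50°C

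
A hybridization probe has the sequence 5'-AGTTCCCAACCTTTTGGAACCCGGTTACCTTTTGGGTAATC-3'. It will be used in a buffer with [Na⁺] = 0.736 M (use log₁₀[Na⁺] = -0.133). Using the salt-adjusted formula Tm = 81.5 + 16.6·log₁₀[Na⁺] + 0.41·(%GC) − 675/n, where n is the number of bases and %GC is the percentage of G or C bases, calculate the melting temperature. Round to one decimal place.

81.8°C

Length n = 41. Scanning the sequence gives T=14, A=8, G=8, C=11.
G+C = 19, so %GC = 19/41 × 100 = 46.341%
Salt term: 16.6 × (-0.133) = -2.208
GC term: 0.41 × 46.341 = 19; length term: −675/41 = −16.463
Tm = 81.5 + (-2.208) + 19 − 16.463 = 81.829 → 81.8°C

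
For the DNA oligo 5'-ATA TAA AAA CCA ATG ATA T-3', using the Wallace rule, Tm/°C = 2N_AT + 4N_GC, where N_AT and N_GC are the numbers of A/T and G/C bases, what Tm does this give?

G=1, C=2, A=11, T=5
AT pairs contribute 16, GC pairs contribute 3.
Tm = 2×16 + 4×3 = 44°C

44°C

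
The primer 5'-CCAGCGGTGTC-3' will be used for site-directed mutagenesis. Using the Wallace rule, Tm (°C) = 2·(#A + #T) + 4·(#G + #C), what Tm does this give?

Base counts: T=2, G=4, C=4, A=1
A+T = 3, G+C = 8
Tm = 2(3) + 4(8) = 6 + 32 = 38°C

38°C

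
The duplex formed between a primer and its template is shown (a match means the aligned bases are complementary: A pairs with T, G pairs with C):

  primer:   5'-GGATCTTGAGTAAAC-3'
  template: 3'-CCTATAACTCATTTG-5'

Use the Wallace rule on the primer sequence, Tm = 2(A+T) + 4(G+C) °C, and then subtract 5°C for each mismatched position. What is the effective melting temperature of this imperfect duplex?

37°C

Primer base counts: A=5, T=4, G=4, C=2 → A+T=9, G+C=6
Perfect-match Tm = 2(9) + 4(6) = 18 + 24 = 42°C
Mismatches (positions where the bases are not complementary): 1 (at position 5)
Effective Tm = 42 − 1×5 = 42 − 5 = 37°C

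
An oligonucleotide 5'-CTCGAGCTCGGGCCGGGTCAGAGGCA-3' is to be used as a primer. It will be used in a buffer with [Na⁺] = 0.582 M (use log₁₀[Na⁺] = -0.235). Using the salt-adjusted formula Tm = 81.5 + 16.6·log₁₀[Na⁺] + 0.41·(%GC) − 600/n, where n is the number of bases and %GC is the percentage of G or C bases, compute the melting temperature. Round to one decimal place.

Length n = 26. Scanning the sequence gives A=4, C=8, T=3, G=11.
G+C = 19, so %GC = 19/26 × 100 = 73.077%
Salt term: 16.6 × (-0.235) = -3.901
GC term: 0.41 × 73.077 = 29.962; length term: −600/26 = −23.077
Tm = 81.5 + (-3.901) + 29.962 − 23.077 = 84.484 → 84.5°C

84.5°C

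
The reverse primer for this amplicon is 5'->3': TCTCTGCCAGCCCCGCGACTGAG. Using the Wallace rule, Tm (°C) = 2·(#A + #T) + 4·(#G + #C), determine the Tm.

Scanning the sequence gives A=3, G=6, T=4, C=10.
So N_AT = 7 and N_GC = 16.
Tm = 4·16 + 2·7 = 64 + 14 = 78°C

78°C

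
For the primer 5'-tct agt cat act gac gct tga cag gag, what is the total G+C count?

13

Scanning the sequence gives T=7, G=7, A=7, C=6.
G+C = 7 + 6 = 13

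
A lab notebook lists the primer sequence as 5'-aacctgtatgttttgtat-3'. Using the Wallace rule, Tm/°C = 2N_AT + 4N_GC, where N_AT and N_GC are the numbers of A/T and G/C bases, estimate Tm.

Base counts: T=9, G=3, C=2, A=4
AT pairs contribute 13, GC pairs contribute 5.
Tm = 4·5 + 2·13 = 20 + 26 = 46°C

46°C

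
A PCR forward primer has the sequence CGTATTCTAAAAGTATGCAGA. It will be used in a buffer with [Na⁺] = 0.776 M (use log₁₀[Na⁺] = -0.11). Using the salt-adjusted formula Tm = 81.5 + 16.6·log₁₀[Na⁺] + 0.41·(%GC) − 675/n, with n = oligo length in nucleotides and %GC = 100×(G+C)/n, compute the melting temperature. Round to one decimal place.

61.2°C

Length n = 21. Scanning the sequence gives A=8, C=3, G=4, T=6.
G+C = 7, so %GC = 7/21 × 100 = 33.333%
Salt term: 16.6 × (-0.11) = -1.826
GC term: 0.41 × 33.333 = 13.667; length term: −675/21 = −32.143
Tm = 81.5 + (-1.826) + 13.667 − 32.143 = 61.198 → 61.2°C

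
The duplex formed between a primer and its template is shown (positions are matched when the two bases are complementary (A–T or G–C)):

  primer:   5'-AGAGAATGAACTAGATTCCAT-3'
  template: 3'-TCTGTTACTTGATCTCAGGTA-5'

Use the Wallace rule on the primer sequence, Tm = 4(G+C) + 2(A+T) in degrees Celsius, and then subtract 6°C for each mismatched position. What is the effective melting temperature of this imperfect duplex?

44°C

Primer base counts: A=9, T=5, G=4, C=3 → A+T=14, G+C=7
Perfect-match Tm = 2(14) + 4(7) = 28 + 28 = 56°C
Mismatches (positions where the bases are not complementary): 2 (at positions 4, 16)
Effective Tm = 56 − 2×6 = 56 − 12 = 44°C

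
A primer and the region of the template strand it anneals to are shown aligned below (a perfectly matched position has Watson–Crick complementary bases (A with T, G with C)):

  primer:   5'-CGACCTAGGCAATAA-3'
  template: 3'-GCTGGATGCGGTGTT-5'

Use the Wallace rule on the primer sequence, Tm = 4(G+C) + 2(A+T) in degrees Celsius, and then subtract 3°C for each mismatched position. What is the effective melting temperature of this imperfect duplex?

35°C

Primer base counts: A=6, T=2, G=3, C=4 → A+T=8, G+C=7
Perfect-match Tm = 2(8) + 4(7) = 16 + 28 = 44°C
Mismatches (positions where the bases are not complementary): 3 (at positions 8, 11, 13)
Effective Tm = 44 − 3×3 = 44 − 9 = 35°C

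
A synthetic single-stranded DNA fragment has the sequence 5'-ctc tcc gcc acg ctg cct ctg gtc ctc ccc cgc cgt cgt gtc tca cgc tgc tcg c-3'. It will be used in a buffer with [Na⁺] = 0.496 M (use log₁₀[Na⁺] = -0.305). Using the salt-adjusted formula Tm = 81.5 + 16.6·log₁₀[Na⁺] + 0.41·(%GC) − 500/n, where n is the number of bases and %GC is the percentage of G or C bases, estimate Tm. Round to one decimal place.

Length n = 55. G=12, C=28, T=13, A=2
G+C = 40, so %GC = 40/55 × 100 = 72.727%
Salt term: 16.6 × (-0.305) = -5.063
GC term: 0.41 × 72.727 = 29.818; length term: −500/55 = −9.091
Tm = 81.5 + (-5.063) + 29.818 − 9.091 = 97.164 → 97.2°C

97.2°C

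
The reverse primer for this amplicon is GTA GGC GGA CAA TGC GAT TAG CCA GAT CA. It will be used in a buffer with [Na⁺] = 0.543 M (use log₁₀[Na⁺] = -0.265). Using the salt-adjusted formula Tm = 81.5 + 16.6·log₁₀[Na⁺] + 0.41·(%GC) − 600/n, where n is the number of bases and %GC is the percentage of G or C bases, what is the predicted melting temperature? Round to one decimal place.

77.6°C

Length n = 29. T=5, C=6, A=9, G=9
G+C = 15, so %GC = 15/29 × 100 = 51.724%
Salt term: 16.6 × (-0.265) = -4.399
GC term: 0.41 × 51.724 = 21.207; length term: −600/29 = −20.69
Tm = 81.5 + (-4.399) + 21.207 − 20.69 = 77.618 → 77.6°C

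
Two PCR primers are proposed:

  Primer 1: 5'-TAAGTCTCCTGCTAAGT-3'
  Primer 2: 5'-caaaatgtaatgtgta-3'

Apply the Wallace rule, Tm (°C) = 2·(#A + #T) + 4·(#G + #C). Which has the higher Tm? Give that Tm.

Primer 1: A+T=10, G+C=7 → Tm = 2(10)+4(7) = 48°C
Primer 2: A+T=12, G+C=4 → Tm = 2(12)+4(4) = 40°C
48°C vs 40°C → primer 1 is higher.

Primer 1, 48°C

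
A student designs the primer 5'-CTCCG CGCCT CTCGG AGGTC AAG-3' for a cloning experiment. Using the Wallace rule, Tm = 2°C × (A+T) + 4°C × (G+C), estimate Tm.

78°C

Scanning the sequence gives C=9, A=3, G=7, T=4.
A+T = 7, G+C = 16
Tm = 4·16 + 2·7 = 64 + 14 = 78°C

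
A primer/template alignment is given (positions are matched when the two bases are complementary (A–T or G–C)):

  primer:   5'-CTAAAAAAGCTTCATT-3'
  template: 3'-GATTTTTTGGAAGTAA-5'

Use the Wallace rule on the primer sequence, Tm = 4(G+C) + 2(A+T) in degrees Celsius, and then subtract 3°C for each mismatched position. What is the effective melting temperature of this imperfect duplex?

Primer base counts: A=7, T=5, G=1, C=3 → A+T=12, G+C=4
Perfect-match Tm = 2(12) + 4(4) = 24 + 16 = 40°C
Mismatches (positions where the bases are not complementary): 1 (at position 9)
Effective Tm = 40 − 1×3 = 40 − 3 = 37°C

37°C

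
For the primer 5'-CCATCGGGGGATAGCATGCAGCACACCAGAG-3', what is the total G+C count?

19

Base counts: C=9, A=9, T=3, G=10
Total G or C: 10 + 9 = 19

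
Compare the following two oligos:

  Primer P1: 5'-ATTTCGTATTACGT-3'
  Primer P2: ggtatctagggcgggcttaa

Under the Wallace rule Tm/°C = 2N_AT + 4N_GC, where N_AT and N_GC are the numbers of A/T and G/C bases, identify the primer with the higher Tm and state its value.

Primer P2, 62°C

Primer P1: A+T=10, G+C=4 → Tm = 2(10)+4(4) = 36°C
Primer P2: A+T=9, G+C=11 → Tm = 2(9)+4(11) = 62°C
36°C vs 62°C → primer P2 is higher.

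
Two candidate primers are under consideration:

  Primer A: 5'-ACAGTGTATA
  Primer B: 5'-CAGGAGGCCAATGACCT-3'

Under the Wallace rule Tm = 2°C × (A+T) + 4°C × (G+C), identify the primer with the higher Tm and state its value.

Primer B, 54°C

Primer A: A+T=7, G+C=3 → Tm = 2(7)+4(3) = 26°C
Primer B: A+T=7, G+C=10 → Tm = 2(7)+4(10) = 54°C
26°C vs 54°C → primer B is higher.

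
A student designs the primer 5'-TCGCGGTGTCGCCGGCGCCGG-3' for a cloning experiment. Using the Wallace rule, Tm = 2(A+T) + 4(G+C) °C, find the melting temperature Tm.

78°C

Counting bases: C=8, A=0, T=3, G=10
So N_AT = 3 and N_GC = 18.
Tm = 4·18 + 2·3 = 72 + 6 = 78°C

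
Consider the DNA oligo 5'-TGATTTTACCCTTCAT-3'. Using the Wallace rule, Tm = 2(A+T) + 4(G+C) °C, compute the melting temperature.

Counting bases: A=3, C=4, G=1, T=8
AT pairs contribute 11, GC pairs contribute 5.
Tm = 2(11) + 4(5) = 22 + 20 = 42°C

42°C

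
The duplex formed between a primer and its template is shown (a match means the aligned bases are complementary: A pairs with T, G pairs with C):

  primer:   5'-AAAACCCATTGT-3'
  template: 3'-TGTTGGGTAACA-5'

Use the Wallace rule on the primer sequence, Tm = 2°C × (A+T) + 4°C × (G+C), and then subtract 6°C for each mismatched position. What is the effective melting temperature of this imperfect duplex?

Primer base counts: A=5, T=3, G=1, C=3 → A+T=8, G+C=4
Perfect-match Tm = 2(8) + 4(4) = 16 + 16 = 32°C
Mismatches (positions where the bases are not complementary): 1 (at position 2)
Effective Tm = 32 − 1×6 = 32 − 6 = 26°C

26°C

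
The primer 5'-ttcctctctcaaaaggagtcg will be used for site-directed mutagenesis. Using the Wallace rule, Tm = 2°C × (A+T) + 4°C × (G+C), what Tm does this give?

62°C

A=5, G=4, T=6, C=6
AT pairs contribute 11, GC pairs contribute 10.
Tm = 2(11) + 4(10) = 22 + 40 = 62°C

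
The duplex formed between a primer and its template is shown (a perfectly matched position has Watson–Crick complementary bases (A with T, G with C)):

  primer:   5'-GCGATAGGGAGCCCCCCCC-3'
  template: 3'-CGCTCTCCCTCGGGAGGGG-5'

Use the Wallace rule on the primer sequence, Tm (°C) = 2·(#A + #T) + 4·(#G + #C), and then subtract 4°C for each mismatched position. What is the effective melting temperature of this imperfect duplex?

Primer base counts: A=3, T=1, G=6, C=9 → A+T=4, G+C=15
Perfect-match Tm = 2(4) + 4(15) = 8 + 60 = 68°C
Mismatches (positions where the bases are not complementary): 2 (at positions 5, 15)
Effective Tm = 68 − 2×4 = 68 − 8 = 60°C

60°C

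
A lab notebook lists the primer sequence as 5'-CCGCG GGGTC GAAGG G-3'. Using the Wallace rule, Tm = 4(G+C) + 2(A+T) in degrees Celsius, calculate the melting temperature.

58°C

Base counts: C=4, G=9, A=2, T=1
A+T = 3, G+C = 13
Tm = 2(3) + 4(13) = 6 + 52 = 58°C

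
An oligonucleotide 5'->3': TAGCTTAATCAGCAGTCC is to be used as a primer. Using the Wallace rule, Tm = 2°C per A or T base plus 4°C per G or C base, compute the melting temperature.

52°C

Base counts: T=5, G=3, C=5, A=5
So N_AT = 10 and N_GC = 8.
Tm = 4·8 + 2·10 = 32 + 20 = 52°C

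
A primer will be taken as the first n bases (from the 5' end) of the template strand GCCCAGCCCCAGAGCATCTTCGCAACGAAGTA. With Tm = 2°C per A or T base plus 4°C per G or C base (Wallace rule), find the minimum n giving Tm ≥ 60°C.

First 17 bases: GCCCAGCCCCAGAGCAT → Tm = 58°C (< 60°C)
First 18 bases: GCCCAGCCCCAGAGCATC → Tm = 62°C (≥ 60°C)
Each additional base adds 2°C (A/T) or 4°C (G/C), so Tm is non-decreasing in n; n = 18 is the first length to reach 60°C.

n = 18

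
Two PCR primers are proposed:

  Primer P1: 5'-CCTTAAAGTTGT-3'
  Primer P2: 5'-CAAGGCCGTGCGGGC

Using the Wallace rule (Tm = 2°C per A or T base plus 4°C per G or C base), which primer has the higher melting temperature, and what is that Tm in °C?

Primer P1: A+T=8, G+C=4 → Tm = 2(8)+4(4) = 32°C
Primer P2: A+T=3, G+C=12 → Tm = 2(3)+4(12) = 54°C
32°C vs 54°C → primer P2 is higher.

Primer P2, 54°C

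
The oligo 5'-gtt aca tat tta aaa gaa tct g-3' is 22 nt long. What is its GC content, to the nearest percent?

A=9, T=8, C=2, G=3
G+C = 3 + 2 = 5 out of 22 bases
%GC = 5/22 × 100 = 22.73% ≈ 23%

23%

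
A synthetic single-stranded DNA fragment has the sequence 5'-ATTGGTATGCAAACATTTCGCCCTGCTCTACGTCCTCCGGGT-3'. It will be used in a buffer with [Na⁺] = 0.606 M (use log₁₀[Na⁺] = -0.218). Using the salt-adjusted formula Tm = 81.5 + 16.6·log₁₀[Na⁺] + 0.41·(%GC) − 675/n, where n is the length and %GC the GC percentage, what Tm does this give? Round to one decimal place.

83.3°C

Length n = 42. Counting bases: C=13, T=13, A=7, G=9
G+C = 22, so %GC = 22/42 × 100 = 52.381%
Salt term: 16.6 × (-0.218) = -3.619
GC term: 0.41 × 52.381 = 21.476; length term: −675/42 = −16.071
Tm = 81.5 + (-3.619) + 21.476 − 16.071 = 83.286 → 83.3°C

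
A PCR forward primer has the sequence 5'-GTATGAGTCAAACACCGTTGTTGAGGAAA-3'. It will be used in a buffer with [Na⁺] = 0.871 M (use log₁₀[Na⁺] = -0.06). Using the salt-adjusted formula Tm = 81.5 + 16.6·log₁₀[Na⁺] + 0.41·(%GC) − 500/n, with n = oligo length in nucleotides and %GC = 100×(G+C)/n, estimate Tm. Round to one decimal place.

80.2°C

Length n = 29. Counting bases: G=8, C=4, T=7, A=10
G+C = 12, so %GC = 12/29 × 100 = 41.379%
Salt term: 16.6 × (-0.06) = -0.996
GC term: 0.41 × 41.379 = 16.965; length term: −500/29 = −17.241
Tm = 81.5 + (-0.996) + 16.965 − 17.241 = 80.228 → 80.2°C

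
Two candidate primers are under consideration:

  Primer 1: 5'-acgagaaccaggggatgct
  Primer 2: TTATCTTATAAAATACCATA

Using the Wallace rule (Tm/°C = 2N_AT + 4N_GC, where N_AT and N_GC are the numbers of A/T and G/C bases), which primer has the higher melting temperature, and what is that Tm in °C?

Primer 1: A+T=8, G+C=11 → Tm = 2(8)+4(11) = 60°C
Primer 2: A+T=17, G+C=3 → Tm = 2(17)+4(3) = 46°C
60°C vs 46°C → primer 1 is higher.

Primer 1, 60°C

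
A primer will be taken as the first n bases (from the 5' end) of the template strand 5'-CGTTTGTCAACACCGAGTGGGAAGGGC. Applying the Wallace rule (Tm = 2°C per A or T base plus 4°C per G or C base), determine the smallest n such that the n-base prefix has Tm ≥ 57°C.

n = 19

First 18 bases: CGTTTGTCAACACCGAGT → Tm = 54°C (< 57°C)
First 19 bases: CGTTTGTCAACACCGAGTG → Tm = 58°C (≥ 57°C)
Since every base adds ≥2°C, Tm only increases with n, so the threshold is first crossed at n = 19.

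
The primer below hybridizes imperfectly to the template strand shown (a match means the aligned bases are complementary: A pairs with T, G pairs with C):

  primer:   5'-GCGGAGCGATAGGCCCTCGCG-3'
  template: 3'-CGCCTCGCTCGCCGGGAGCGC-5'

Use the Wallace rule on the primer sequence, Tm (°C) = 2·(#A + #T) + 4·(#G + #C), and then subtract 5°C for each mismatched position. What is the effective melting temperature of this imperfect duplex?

Primer base counts: A=3, T=2, G=9, C=7 → A+T=5, G+C=16
Perfect-match Tm = 2(5) + 4(16) = 10 + 64 = 74°C
Mismatches (positions where the bases are not complementary): 2 (at positions 10, 11)
Effective Tm = 74 − 2×5 = 74 − 10 = 64°C

64°C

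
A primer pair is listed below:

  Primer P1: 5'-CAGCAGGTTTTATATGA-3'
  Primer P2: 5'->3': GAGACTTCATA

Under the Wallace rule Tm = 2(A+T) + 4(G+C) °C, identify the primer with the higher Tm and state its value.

Primer P1, 46°C

Primer P1: A+T=11, G+C=6 → Tm = 2(11)+4(6) = 46°C
Primer P2: A+T=7, G+C=4 → Tm = 2(7)+4(4) = 30°C
46°C vs 30°C → primer P1 is higher.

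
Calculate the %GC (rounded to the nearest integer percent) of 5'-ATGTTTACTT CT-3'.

25%

A=2, C=2, T=7, G=1
G+C = 1 + 2 = 3 out of 12 bases
%GC = 3/12 × 100 = 25% ≈ 25%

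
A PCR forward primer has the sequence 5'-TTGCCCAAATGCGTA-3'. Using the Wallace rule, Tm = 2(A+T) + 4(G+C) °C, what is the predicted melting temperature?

44°C

Counting bases: C=4, A=4, G=3, T=4
A+T = 8, G+C = 7
Tm = 4·7 + 2·8 = 28 + 16 = 44°C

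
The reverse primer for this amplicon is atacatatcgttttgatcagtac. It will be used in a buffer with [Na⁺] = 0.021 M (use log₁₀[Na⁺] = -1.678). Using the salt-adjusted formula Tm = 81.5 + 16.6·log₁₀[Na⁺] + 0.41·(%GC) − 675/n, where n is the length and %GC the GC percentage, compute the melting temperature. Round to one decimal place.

Length n = 23. A=7, G=3, C=4, T=9
G+C = 7, so %GC = 7/23 × 100 = 30.435%
Salt term: 16.6 × (-1.678) = -27.855
GC term: 0.41 × 30.435 = 12.478; length term: −675/23 = −29.348
Tm = 81.5 + (-27.855) + 12.478 − 29.348 = 36.775 → 36.8°C

36.8°C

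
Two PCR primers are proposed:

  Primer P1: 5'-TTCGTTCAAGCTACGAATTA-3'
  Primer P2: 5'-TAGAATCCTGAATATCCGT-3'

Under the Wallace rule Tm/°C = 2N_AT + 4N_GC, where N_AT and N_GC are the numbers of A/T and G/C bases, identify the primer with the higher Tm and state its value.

Primer P1, 54°C

Primer P1: A+T=13, G+C=7 → Tm = 2(13)+4(7) = 54°C
Primer P2: A+T=12, G+C=7 → Tm = 2(12)+4(7) = 52°C
54°C vs 52°C → primer P1 is higher.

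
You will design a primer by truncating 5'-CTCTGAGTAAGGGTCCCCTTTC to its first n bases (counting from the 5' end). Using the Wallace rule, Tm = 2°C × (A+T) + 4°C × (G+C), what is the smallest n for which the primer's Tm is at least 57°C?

n = 18

First 17 bases: CTCTGAGTAAGGGTCCC → Tm = 54°C (< 57°C)
First 18 bases: CTCTGAGTAAGGGTCCCC → Tm = 58°C (≥ 57°C)
Each additional base adds 2°C (A/T) or 4°C (G/C), so Tm is non-decreasing in n; n = 18 is the first length to reach 57°C.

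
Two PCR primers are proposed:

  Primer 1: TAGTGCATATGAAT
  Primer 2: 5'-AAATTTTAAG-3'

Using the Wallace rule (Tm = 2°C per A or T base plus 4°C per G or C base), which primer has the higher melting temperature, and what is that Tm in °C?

Primer 1: A+T=10, G+C=4 → Tm = 2(10)+4(4) = 36°C
Primer 2: A+T=9, G+C=1 → Tm = 2(9)+4(1) = 22°C
36°C vs 22°C → primer 1 is higher.

Primer 1, 36°C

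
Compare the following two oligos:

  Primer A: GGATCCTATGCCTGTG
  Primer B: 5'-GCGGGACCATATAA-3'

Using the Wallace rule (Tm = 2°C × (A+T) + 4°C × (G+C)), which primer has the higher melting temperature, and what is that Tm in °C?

Primer A: A+T=7, G+C=9 → Tm = 2(7)+4(9) = 50°C
Primer B: A+T=7, G+C=7 → Tm = 2(7)+4(7) = 42°C
50°C vs 42°C → primer A is higher.

Primer A, 50°C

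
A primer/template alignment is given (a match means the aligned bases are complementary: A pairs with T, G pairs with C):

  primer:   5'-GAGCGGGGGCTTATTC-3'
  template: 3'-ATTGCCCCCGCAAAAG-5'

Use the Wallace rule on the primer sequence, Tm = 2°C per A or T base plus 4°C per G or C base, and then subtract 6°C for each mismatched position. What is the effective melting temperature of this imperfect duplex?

28°C

Primer base counts: A=2, T=4, G=7, C=3 → A+T=6, G+C=10
Perfect-match Tm = 2(6) + 4(10) = 12 + 40 = 52°C
Mismatches (positions where the bases are not complementary): 4 (at positions 1, 3, 11, 13)
Effective Tm = 52 − 4×6 = 52 − 24 = 28°C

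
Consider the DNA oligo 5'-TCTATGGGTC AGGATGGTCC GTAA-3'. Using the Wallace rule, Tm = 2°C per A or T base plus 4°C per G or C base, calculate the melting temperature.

72°C

G=8, A=5, C=4, T=7
A+T = 12, G+C = 12
Tm = 2(12) + 4(12) = 24 + 48 = 72°C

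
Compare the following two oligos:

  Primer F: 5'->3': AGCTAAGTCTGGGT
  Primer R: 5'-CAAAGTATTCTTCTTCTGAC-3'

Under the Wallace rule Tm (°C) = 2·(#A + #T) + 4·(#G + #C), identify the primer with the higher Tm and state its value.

Primer F: A+T=7, G+C=7 → Tm = 2(7)+4(7) = 42°C
Primer R: A+T=13, G+C=7 → Tm = 2(13)+4(7) = 54°C
42°C vs 54°C → primer R is higher.

Primer R, 54°C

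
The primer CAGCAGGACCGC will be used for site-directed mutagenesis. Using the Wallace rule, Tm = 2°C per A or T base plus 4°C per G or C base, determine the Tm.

Base counts: G=4, C=5, A=3, T=0
AT pairs contribute 3, GC pairs contribute 9.
Tm = 2×3 + 4×9 = 42°C

42°C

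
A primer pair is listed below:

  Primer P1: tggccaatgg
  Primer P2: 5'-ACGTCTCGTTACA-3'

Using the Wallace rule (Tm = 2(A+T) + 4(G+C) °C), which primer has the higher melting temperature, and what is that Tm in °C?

Primer P2, 38°C

Primer P1: A+T=4, G+C=6 → Tm = 2(4)+4(6) = 32°C
Primer P2: A+T=7, G+C=6 → Tm = 2(7)+4(6) = 38°C
32°C vs 38°C → primer P2 is higher.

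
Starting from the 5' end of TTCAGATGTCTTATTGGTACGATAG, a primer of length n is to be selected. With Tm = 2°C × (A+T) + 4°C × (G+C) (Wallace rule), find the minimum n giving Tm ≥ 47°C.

First 17 bases: TTCAGATGTCTTATTGG → Tm = 46°C (< 47°C)
First 18 bases: TTCAGATGTCTTATTGGT → Tm = 48°C (≥ 47°C)
Each additional base adds 2°C (A/T) or 4°C (G/C), so Tm is non-decreasing in n; n = 18 is the first length to reach 47°C.

n = 18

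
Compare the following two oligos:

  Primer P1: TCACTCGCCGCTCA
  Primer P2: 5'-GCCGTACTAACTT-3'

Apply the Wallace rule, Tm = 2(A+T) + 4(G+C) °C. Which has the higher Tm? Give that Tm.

Primer P1: A+T=5, G+C=9 → Tm = 2(5)+4(9) = 46°C
Primer P2: A+T=7, G+C=6 → Tm = 2(7)+4(6) = 38°C
46°C vs 38°C → primer P1 is higher.

Primer P1, 46°C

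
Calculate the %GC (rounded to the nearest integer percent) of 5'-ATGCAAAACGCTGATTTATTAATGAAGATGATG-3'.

30%

A=13, T=10, C=3, G=7
G+C = 7 + 3 = 10 out of 33 bases
%GC = 10/33 × 100 = 30.3% ≈ 30%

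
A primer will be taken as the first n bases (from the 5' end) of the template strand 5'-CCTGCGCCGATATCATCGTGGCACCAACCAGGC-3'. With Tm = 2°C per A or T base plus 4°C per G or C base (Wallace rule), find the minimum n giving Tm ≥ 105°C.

First 32 bases: CCTGCGCCGATATCATCGTGGCACCAACCAGG → Tm = 104°C (< 105°C)
First 33 bases: CCTGCGCCGATATCATCGTGGCACCAACCAGGC → Tm = 108°C (≥ 105°C)
Each additional base adds 2°C (A/T) or 4°C (G/C), so Tm is non-decreasing in n; n = 33 is the first length to reach 105°C.

n = 33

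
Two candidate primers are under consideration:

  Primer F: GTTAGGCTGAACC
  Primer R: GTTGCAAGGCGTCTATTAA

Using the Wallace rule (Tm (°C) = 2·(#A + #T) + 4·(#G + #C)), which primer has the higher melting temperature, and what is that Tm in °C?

Primer R, 54°C

Primer F: A+T=6, G+C=7 → Tm = 2(6)+4(7) = 40°C
Primer R: A+T=11, G+C=8 → Tm = 2(11)+4(8) = 54°C
40°C vs 54°C → primer R is higher.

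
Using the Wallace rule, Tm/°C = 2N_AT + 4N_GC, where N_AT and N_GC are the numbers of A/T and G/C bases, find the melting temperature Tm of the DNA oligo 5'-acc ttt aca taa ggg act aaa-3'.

Base counts: T=5, G=3, C=4, A=9
AT pairs contribute 14, GC pairs contribute 7.
Tm = 2×14 + 4×7 = 56°C

56°C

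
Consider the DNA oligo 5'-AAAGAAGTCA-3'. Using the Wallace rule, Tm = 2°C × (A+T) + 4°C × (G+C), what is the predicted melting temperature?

Base counts: G=2, T=1, A=6, C=1
A+T = 7, G+C = 3
Tm = 2×7 + 4×3 = 26°C

26°C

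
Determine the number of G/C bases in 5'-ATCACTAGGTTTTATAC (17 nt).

Base counts: A=5, T=7, C=3, G=2
G+C = 2 + 3 = 5

5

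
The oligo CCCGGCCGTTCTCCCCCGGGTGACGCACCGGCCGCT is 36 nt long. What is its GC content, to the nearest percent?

C=18, T=5, G=11, A=2
G+C = 11 + 18 = 29 out of 36 bases
%GC = 29/36 × 100 = 80.56% ≈ 81%

81%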